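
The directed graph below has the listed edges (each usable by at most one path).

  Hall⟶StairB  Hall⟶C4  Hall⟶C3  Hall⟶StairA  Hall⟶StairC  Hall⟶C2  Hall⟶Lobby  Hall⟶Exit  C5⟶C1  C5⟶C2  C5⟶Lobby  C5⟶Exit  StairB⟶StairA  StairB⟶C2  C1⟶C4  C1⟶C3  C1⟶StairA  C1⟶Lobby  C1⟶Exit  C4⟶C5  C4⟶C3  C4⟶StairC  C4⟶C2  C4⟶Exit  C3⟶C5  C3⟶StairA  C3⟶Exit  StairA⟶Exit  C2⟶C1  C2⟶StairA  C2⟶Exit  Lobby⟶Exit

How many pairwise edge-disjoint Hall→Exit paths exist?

7

Assign every edge capacity 1; by Menger, the answer equals the max flow.
Path Hall→Exit (+1); total 1.
Path Hall→C4→Exit (+1); total 2.
Path Hall→C3→Exit (+1); total 3.
Path Hall→StairA→Exit (+1); total 4.
Path Hall→C2→Exit (+1); total 5.
Path Hall→Lobby→Exit (+1); total 6.
Path Hall→StairB→C2→C1→Exit (+1); total 7.
No residual Hall→Exit path; max flow = 7.
Certifying cut of size 7: {Hall→C2, Hall→C3, Hall→C4, Hall→Exit, Hall→Lobby, Hall→StairA, Hall→StairB}.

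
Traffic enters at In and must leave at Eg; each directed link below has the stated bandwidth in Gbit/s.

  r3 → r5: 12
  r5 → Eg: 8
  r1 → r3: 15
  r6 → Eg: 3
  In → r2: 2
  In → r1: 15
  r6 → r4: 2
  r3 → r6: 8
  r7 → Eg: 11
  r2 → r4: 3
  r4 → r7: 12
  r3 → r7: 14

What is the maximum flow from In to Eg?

17

Augment In→r1→r3→r5→Eg: bottleneck 8, flow now 8.
Augment In→r1→r3→r6→Eg: bottleneck 3, flow now 11.
Augment In→r1→r3→r7→Eg: bottleneck 4, flow now 15.
Augment In→r2→r4→r7→Eg: bottleneck 2, flow now 17.
No augmenting path remains; maximum flow = 17.
In the residual graph, reachable from In: {In}.
Min-cut edges: In→r1 (15), In→r2 (2); capacity 15 + 2 = 17.
This cut is saturated, so no flow can exceed 17.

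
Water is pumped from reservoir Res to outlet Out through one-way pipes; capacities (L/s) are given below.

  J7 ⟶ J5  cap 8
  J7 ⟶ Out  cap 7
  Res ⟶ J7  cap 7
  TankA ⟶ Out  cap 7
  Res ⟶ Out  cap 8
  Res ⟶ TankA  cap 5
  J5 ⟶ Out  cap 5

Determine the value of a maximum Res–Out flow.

20

Augment Res→Out: bottleneck 8, flow now 8.
Augment Res→TankA→Out: bottleneck 5, flow now 13.
Augment Res→J7→Out: bottleneck 7, flow now 20.
No augmenting path remains; maximum flow = 20.
In the residual graph, reachable from Res: {Res}.
Min-cut edges: Res→TankA (5), Res→J7 (7), Res→Out (8); capacity 5 + 7 + 8 = 20.
This cut is saturated, so no flow can exceed 20.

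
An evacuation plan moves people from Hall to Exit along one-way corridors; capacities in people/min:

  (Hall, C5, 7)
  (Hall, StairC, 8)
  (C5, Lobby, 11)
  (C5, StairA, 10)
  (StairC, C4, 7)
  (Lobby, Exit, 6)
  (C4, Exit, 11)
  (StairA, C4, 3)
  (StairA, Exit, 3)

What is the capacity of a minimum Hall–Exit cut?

Augment Hall→C5→Lobby→Exit: bottleneck 6, flow now 6.
Augment Hall→C5→StairA→Exit: bottleneck 1, flow now 7.
Augment Hall→StairC→C4→Exit: bottleneck 7, flow now 14.
No augmenting path remains; maximum flow = 14.
By max-flow min-cut, the minimum cut capacity equals the max flow.
In the residual graph, reachable from Hall: {Hall, StairC}.
Min-cut edges: Hall→C5 (7), StairC→C4 (7); capacity 7 + 7 = 14.

14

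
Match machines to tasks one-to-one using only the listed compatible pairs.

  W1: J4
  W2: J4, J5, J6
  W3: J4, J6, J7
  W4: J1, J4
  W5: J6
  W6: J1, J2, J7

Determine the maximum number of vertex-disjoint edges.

6

Unit-capacity flow: source→left, listed edges, right→sink; max matching = max flow.
Augmenting path W1→J4 (+1); matched 1.
Augmenting path W2→J5 (+1); matched 2.
Augmenting path W3→J6 (+1); matched 3.
Augmenting path W4→J1 (+1); matched 4.
Augmenting path W6→J2 (+1); matched 5.
Augmenting path W5→J6→W3→J7 (+1); matched 6.
No augmenting path remains; maximum matching = 6.
König certificate: {W1, W2, W3, W4, W5, W6} is a vertex cover of size 6 (every listed pair touches it), so no matching can be larger.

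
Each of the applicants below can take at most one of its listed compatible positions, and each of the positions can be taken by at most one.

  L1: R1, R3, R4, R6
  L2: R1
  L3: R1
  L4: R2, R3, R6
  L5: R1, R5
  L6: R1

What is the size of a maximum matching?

Unit-capacity flow: source→left, listed edges, right→sink; max matching = max flow.
Augmenting path L1→R1 (+1); matched 1.
Augmenting path L4→R2 (+1); matched 2.
Augmenting path L5→R5 (+1); matched 3.
Augmenting path L2→R1→L1→R3 (+1); matched 4.
No augmenting path remains; maximum matching = 4.
König certificate: {L1, L4, L5, R1} is a vertex cover of size 4 (every listed pair touches it), so no matching can be larger.

4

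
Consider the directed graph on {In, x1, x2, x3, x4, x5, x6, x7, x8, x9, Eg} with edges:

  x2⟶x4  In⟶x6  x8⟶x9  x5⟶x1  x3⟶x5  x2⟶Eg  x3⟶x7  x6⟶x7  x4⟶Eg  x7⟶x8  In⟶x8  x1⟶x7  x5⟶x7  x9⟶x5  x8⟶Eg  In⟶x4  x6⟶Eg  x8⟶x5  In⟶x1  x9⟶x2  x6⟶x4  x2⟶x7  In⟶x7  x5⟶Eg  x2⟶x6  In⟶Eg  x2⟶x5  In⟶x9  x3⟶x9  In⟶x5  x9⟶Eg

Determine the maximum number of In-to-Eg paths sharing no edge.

7

Assign every edge capacity 1; by Menger, the answer equals the max flow.
Path In→Eg (+1); total 1.
Path In→x4→Eg (+1); total 2.
Path In→x5→Eg (+1); total 3.
Path In→x6→Eg (+1); total 4.
Path In→x8→Eg (+1); total 5.
Path In→x9→Eg (+1); total 6.
Path In→x7→x8→x9→x2→Eg (+1); total 7.
No residual In→Eg path; max flow = 7.
Certifying cut of size 7: {In→Eg, In→x4, In→x5, In→x6, In→x8, In→x9, x7→x8}.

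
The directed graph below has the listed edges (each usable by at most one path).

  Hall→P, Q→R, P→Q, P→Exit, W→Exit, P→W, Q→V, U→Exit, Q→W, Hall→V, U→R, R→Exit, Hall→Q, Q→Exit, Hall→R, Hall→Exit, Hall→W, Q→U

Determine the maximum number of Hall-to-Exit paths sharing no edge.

5

Assign every edge capacity 1; by Menger, the answer equals the max flow.
Path Hall→Exit (+1); total 1.
Path Hall→P→Exit (+1); total 2.
Path Hall→Q→Exit (+1); total 3.
Path Hall→R→Exit (+1); total 4.
Path Hall→W→Exit (+1); total 5.
No residual Hall→Exit path; max flow = 5.
Certifying cut of size 5: {Hall→Exit, Hall→P, Hall→Q, Hall→R, Hall→W}.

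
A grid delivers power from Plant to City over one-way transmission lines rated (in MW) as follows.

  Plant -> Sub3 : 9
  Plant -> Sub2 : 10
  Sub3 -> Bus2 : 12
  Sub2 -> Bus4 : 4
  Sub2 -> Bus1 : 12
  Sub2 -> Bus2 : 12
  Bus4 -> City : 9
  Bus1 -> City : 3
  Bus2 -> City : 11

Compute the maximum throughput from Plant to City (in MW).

Augment Plant→Sub3→Bus2→City: bottleneck 9, flow now 9.
Augment Plant→Sub2→Bus4→City: bottleneck 4, flow now 13.
Augment Plant→Sub2→Bus1→City: bottleneck 3, flow now 16.
Augment Plant→Sub2→Bus2→City: bottleneck 2, flow now 18.
No augmenting path remains; maximum flow = 18.
In the residual graph, reachable from Plant: {Plant, Sub3, Sub2, Bus1, Bus2}.
Min-cut edges: Sub2→Bus4 (4), Bus1→City (3), Bus2→City (11); capacity 4 + 3 + 11 = 18.
This cut is saturated, so no flow can exceed 18.

18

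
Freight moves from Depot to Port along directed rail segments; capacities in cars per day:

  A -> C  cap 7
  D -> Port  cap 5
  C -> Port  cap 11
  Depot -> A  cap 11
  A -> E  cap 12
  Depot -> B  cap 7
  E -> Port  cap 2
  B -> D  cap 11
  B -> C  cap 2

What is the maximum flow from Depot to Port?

Augment Depot→A→C→Port: bottleneck 7, flow now 7.
Augment Depot→A→E→Port: bottleneck 2, flow now 9.
Augment Depot→B→C→Port: bottleneck 2, flow now 11.
Augment Depot→B→D→Port: bottleneck 5, flow now 16.
No augmenting path remains; maximum flow = 16.
In the residual graph, reachable from Depot: {Depot, A, E}.
Min-cut edges: Depot→B (7), A→C (7), E→Port (2); capacity 7 + 7 + 2 = 16.
This cut is saturated, so no flow can exceed 16.

16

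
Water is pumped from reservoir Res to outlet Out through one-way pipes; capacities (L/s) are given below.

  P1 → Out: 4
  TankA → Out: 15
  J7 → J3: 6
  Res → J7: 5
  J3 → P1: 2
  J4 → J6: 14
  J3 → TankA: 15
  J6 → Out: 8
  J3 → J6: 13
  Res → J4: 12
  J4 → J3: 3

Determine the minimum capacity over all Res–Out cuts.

16

Augment Res→J4→J6→Out: bottleneck 8, flow now 8.
Augment Res→J4→J3→P1→Out: bottleneck 2, flow now 10.
Augment Res→J4→J3→TankA→Out: bottleneck 1, flow now 11.
Augment Res→J7→J3→TankA→Out: bottleneck 5, flow now 16.
No augmenting path remains; maximum flow = 16.
By max-flow min-cut, the minimum cut capacity equals the max flow.
In the residual graph, reachable from Res: {Res, J4, J6}.
Min-cut edges: Res→J7 (5), J4→J3 (3), J6→Out (8); capacity 5 + 3 + 8 = 16.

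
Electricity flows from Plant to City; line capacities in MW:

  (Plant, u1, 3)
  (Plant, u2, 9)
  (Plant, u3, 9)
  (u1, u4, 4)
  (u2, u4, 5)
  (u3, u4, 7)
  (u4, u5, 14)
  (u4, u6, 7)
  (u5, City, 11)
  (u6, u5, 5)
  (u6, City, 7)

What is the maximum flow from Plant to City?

15

Augment Plant→u1→u4→u5→City: bottleneck 3, flow now 3.
Augment Plant→u2→u4→u5→City: bottleneck 5, flow now 8.
Augment Plant→u3→u4→u5→City: bottleneck 3, flow now 11.
Augment Plant→u3→u4→u6→City: bottleneck 4, flow now 15.
No augmenting path remains; maximum flow = 15.
In the residual graph, reachable from Plant: {Plant, u2, u3}.
Min-cut edges: Plant→u1 (3), u2→u4 (5), u3→u4 (7); capacity 3 + 5 + 7 = 15.
This cut is saturated, so no flow can exceed 15.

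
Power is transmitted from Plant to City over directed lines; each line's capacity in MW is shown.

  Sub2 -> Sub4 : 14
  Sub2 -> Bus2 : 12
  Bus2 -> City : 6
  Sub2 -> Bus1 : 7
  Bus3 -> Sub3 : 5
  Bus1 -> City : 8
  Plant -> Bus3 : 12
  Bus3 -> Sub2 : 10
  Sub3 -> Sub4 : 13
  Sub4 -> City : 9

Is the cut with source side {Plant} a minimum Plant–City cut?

Yes — it is a minimum cut (capacity 12).

Given cut capacity: 12 = 12.
Augment Plant→Bus3→Sub3→Sub4→City: bottleneck 5, flow now 5.
Augment Plant→Bus3→Sub2→Bus2→City: bottleneck 6, flow now 11.
Augment Plant→Bus3→Sub2→Sub4→City: bottleneck 1, flow now 12.
No augmenting path remains; maximum flow = 12.
Cut capacity 12 equals the max flow, so it is a minimum cut.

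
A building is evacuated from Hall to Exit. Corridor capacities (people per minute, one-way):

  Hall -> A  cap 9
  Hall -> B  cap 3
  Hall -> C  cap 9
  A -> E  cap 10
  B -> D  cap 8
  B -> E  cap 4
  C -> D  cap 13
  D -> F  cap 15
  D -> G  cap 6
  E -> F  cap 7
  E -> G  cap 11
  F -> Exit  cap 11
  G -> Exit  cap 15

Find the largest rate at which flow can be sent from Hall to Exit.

21

Augment Hall→A→E→F→Exit: bottleneck 7, flow now 7.
Augment Hall→A→E→G→Exit: bottleneck 2, flow now 9.
Augment Hall→B→D→F→Exit: bottleneck 3, flow now 12.
Augment Hall→C→D→F→Exit: bottleneck 1, flow now 13.
Augment Hall→C→D→G→Exit: bottleneck 6, flow now 19.
Augment Hall→C→D→B→E→G→Exit: bottleneck 2, flow now 21. (uses reverse residual edge)
No augmenting path remains; maximum flow = 21.
In the residual graph, reachable from Hall: {Hall}.
Min-cut edges: Hall→A (9), Hall→B (3), Hall→C (9); capacity 9 + 3 + 9 = 21.
This cut is saturated, so no flow can exceed 21.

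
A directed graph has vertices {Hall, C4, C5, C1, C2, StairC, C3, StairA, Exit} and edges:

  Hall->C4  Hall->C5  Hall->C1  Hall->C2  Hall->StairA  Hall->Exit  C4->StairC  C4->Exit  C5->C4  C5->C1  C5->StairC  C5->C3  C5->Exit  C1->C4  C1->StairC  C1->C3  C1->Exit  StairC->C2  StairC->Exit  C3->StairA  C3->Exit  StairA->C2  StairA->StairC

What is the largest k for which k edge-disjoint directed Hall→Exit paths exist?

5

Assign every edge capacity 1; by Menger, the answer equals the max flow.
Path Hall→Exit (+1); total 1.
Path Hall→C4→Exit (+1); total 2.
Path Hall→C5→Exit (+1); total 3.
Path Hall→C1→Exit (+1); total 4.
Path Hall→StairA→StairC→Exit (+1); total 5.
No residual Hall→Exit path; max flow = 5.
Certifying cut of size 5: {Hall→C1, Hall→C4, Hall→C5, Hall→Exit, Hall→StairA}.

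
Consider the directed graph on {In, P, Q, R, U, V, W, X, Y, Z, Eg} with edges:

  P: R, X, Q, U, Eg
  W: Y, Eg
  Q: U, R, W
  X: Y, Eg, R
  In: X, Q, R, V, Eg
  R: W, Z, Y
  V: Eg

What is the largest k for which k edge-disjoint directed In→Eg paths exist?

Assign every edge capacity 1; by Menger, the answer equals the max flow.
Path In→Eg (+1); total 1.
Path In→V→Eg (+1); total 2.
Path In→X→Eg (+1); total 3.
Path In→Q→W→Eg (+1); total 4.
No residual In→Eg path; max flow = 4.
Certifying cut of size 4: {In→Eg, In→V, In→X, W→Eg}.

4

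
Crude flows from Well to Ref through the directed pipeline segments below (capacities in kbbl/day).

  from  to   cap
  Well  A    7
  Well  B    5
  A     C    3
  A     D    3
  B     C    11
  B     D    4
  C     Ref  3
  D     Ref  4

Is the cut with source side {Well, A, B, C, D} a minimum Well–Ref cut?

Given cut capacity: 3 + 4 = 7.
Augment Well→A→C→Ref: bottleneck 3, flow now 3.
Augment Well→A→D→Ref: bottleneck 3, flow now 6.
Augment Well→B→D→Ref: bottleneck 1, flow now 7.
No augmenting path remains; maximum flow = 7.
Cut capacity 7 equals the max flow, so it is a minimum cut.

Yes — it is a minimum cut (capacity 7).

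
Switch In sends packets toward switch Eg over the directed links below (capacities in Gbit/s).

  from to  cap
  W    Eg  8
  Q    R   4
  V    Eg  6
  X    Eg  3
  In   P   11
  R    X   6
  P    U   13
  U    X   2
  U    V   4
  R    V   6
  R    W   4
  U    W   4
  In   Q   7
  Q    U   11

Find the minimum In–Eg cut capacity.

14

Augment In→P→U→V→Eg: bottleneck 4, flow now 4.
Augment In→P→U→W→Eg: bottleneck 4, flow now 8.
Augment In→P→U→X→Eg: bottleneck 2, flow now 10.
Augment In→Q→R→V→Eg: bottleneck 2, flow now 12.
Augment In→Q→R→W→Eg: bottleneck 2, flow now 14.
No augmenting path remains; maximum flow = 14.
By max-flow min-cut, the minimum cut capacity equals the max flow.
In the residual graph, reachable from In: {In, P, Q, U}.
Min-cut edges: Q→R (4), U→V (4), U→W (4), U→X (2); capacity 4 + 4 + 4 + 2 = 14.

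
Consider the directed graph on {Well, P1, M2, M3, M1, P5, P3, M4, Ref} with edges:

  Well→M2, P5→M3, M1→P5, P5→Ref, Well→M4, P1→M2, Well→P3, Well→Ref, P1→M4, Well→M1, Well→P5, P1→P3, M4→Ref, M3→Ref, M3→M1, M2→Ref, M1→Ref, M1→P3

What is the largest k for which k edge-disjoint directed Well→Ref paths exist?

Assign every edge capacity 1; by Menger, the answer equals the max flow.
Path Well→Ref (+1); total 1.
Path Well→M2→Ref (+1); total 2.
Path Well→M1→Ref (+1); total 3.
Path Well→P5→Ref (+1); total 4.
Path Well→M4→Ref (+1); total 5.
No residual Well→Ref path; max flow = 5.
Certifying cut of size 5: {Well→M1, Well→M2, Well→M4, Well→P5, Well→Ref}.

5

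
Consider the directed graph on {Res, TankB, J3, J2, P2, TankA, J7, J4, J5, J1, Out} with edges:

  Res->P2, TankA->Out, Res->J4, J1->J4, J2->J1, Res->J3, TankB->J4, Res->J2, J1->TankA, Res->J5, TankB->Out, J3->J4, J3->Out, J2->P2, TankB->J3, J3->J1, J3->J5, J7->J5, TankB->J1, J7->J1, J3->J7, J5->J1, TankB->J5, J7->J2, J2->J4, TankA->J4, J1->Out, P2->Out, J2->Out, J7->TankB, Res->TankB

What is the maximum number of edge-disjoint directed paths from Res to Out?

Assign every edge capacity 1; by Menger, the answer equals the max flow.
Path Res→TankB→Out (+1); total 1.
Path Res→J3→Out (+1); total 2.
Path Res→J2→Out (+1); total 3.
Path Res→P2→Out (+1); total 4.
Path Res→J5→J1→Out (+1); total 5.
No residual Res→Out path; max flow = 5.
Certifying cut of size 5: {Res→J2, Res→J3, Res→J5, Res→P2, Res→TankB}.

5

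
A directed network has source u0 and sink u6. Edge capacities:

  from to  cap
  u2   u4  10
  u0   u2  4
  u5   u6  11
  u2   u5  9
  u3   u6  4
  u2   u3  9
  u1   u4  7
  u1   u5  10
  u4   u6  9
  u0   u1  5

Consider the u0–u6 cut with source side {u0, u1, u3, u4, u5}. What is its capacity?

28

Edges leaving {u0, u1, u3, u4, u5}: u0→u2 (4), u3→u6 (4), u4→u6 (9), u5→u6 (11).
Cut capacity = 4 + 4 + 9 + 11 = 28.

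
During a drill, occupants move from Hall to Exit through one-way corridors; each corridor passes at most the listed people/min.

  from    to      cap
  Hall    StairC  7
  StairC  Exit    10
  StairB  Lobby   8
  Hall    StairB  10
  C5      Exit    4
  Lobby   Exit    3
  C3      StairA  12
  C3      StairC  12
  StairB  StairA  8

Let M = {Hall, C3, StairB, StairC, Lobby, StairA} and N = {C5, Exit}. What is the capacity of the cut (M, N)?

13

Edges leaving {Hall, C3, StairB, StairC, Lobby, StairA}: StairC→Exit (10), Lobby→Exit (3).
Cut capacity = 10 + 3 = 13.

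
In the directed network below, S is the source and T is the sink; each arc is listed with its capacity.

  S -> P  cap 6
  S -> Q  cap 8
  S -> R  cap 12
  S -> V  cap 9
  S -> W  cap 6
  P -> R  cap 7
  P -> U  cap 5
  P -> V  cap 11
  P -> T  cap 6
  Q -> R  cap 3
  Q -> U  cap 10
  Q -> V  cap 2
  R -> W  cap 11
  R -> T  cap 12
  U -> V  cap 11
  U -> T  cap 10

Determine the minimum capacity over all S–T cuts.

26

Augment S→P→T: bottleneck 6, flow now 6.
Augment S→R→T: bottleneck 12, flow now 18.
Augment S→Q→U→T: bottleneck 8, flow now 26.
No augmenting path remains; maximum flow = 26.
By max-flow min-cut, the minimum cut capacity equals the max flow.
In the residual graph, reachable from S: {S, V, W}.
Min-cut edges: S→P (6), S→Q (8), S→R (12); capacity 6 + 8 + 12 = 26.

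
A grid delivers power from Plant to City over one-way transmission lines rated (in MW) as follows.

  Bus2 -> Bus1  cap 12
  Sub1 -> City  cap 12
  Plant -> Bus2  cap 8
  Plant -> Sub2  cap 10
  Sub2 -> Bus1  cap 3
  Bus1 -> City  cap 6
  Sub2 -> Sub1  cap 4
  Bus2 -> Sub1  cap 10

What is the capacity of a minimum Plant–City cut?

Augment Plant→Sub2→Bus1→City: bottleneck 3, flow now 3.
Augment Plant→Sub2→Sub1→City: bottleneck 4, flow now 7.
Augment Plant→Bus2→Bus1→City: bottleneck 3, flow now 10.
Augment Plant→Bus2→Sub1→City: bottleneck 5, flow now 15.
No augmenting path remains; maximum flow = 15.
By max-flow min-cut, the minimum cut capacity equals the max flow.
In the residual graph, reachable from Plant: {Plant, Sub2}.
Min-cut edges: Plant→Bus2 (8), Sub2→Bus1 (3), Sub2→Sub1 (4); capacity 8 + 3 + 4 = 15.

15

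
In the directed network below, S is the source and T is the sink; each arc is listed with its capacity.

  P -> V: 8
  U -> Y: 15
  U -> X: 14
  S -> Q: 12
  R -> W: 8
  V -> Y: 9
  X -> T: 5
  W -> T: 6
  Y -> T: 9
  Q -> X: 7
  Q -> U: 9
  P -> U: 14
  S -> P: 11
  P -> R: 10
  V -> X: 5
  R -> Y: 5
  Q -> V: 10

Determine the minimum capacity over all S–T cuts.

20

Augment S→Q→X→T: bottleneck 5, flow now 5.
Augment S→P→R→W→T: bottleneck 6, flow now 11.
Augment S→P→R→Y→T: bottleneck 4, flow now 15.
Augment S→P→U→Y→T: bottleneck 1, flow now 16.
Augment S→Q→U→Y→T: bottleneck 4, flow now 20.
No augmenting path remains; maximum flow = 20.
By max-flow min-cut, the minimum cut capacity equals the max flow.
In the residual graph, reachable from S: {S, P, Q, R, U, V, W, X, Y}.
Min-cut edges: W→T (6), X→T (5), Y→T (9); capacity 6 + 5 + 9 = 20.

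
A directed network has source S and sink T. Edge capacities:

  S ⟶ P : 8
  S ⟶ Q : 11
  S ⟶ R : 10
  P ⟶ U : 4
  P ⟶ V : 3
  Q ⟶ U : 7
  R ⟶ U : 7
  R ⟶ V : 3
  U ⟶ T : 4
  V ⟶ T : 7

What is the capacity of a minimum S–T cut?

Augment S→P→U→T: bottleneck 4, flow now 4.
Augment S→P→V→T: bottleneck 3, flow now 7.
Augment S→R→V→T: bottleneck 3, flow now 10.
No augmenting path remains; maximum flow = 10.
By max-flow min-cut, the minimum cut capacity equals the max flow.
In the residual graph, reachable from S: {S, P, Q, R, U}.
Min-cut edges: P→V (3), R→V (3), U→T (4); capacity 3 + 3 + 4 = 10.

10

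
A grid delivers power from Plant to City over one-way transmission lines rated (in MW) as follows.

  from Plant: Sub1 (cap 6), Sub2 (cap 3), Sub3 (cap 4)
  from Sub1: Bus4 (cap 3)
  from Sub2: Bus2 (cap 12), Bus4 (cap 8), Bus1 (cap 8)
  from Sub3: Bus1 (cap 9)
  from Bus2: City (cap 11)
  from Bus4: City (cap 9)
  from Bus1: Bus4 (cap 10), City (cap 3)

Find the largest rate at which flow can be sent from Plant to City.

Augment Plant→Sub1→Bus4→City: bottleneck 3, flow now 3.
Augment Plant→Sub2→Bus2→City: bottleneck 3, flow now 6.
Augment Plant→Sub3→Bus1→City: bottleneck 3, flow now 9.
Augment Plant→Sub3→Bus1→Bus4→City: bottleneck 1, flow now 10.
No augmenting path remains; maximum flow = 10.
In the residual graph, reachable from Plant: {Plant, Sub1}.
Min-cut edges: Plant→Sub2 (3), Plant→Sub3 (4), Sub1→Bus4 (3); capacity 3 + 4 + 3 = 10.
This cut is saturated, so no flow can exceed 10.

10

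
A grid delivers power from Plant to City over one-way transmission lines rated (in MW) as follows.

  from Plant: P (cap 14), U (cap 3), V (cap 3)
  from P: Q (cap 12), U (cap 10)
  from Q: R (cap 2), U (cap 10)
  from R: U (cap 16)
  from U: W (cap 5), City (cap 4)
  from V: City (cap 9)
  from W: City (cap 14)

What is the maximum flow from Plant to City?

Augment Plant→U→City: bottleneck 3, flow now 3.
Augment Plant→V→City: bottleneck 3, flow now 6.
Augment Plant→P→U→City: bottleneck 1, flow now 7.
Augment Plant→P→U→W→City: bottleneck 5, flow now 12.
No augmenting path remains; maximum flow = 12.
In the residual graph, reachable from Plant: {Plant, P, Q, R, U}.
Min-cut edges: Plant→V (3), U→W (5), U→City (4); capacity 3 + 5 + 4 = 12.
This cut is saturated, so no flow can exceed 12.

12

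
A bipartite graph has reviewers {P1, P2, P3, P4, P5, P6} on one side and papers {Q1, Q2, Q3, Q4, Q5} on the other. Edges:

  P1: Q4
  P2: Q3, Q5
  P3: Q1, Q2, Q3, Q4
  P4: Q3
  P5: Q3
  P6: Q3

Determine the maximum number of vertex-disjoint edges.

4

Unit-capacity flow: source→left, listed edges, right→sink; max matching = max flow.
Augmenting path P1→Q4 (+1); matched 1.
Augmenting path P2→Q3 (+1); matched 2.
Augmenting path P3→Q1 (+1); matched 3.
Augmenting path P4→Q3→P2→Q5 (+1); matched 4.
No augmenting path remains; maximum matching = 4.
König certificate: {P1, P2, P3, Q3} is a vertex cover of size 4 (every listed pair touches it), so no matching can be larger.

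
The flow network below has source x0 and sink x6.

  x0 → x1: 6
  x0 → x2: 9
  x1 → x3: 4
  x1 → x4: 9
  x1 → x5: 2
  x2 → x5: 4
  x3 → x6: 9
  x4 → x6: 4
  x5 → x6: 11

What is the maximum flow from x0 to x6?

10

Augment x0→x1→x3→x6: bottleneck 4, flow now 4.
Augment x0→x1→x4→x6: bottleneck 2, flow now 6.
Augment x0→x2→x5→x6: bottleneck 4, flow now 10.
No augmenting path remains; maximum flow = 10.
In the residual graph, reachable from x0: {x0, x2}.
Min-cut edges: x0→x1 (6), x2→x5 (4); capacity 6 + 4 = 10.
This cut is saturated, so no flow can exceed 10.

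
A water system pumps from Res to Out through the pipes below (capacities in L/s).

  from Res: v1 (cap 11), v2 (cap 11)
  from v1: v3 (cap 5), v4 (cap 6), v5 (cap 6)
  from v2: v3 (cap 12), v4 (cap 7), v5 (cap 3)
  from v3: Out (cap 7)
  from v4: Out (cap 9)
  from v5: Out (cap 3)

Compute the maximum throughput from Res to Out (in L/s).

Augment Res→v1→v3→Out: bottleneck 5, flow now 5.
Augment Res→v1→v4→Out: bottleneck 6, flow now 11.
Augment Res→v2→v3→Out: bottleneck 2, flow now 13.
Augment Res→v2→v4→Out: bottleneck 3, flow now 16.
Augment Res→v2→v5→Out: bottleneck 3, flow now 19.
No augmenting path remains; maximum flow = 19.
In the residual graph, reachable from Res: {Res, v1, v2, v3, v4, v5}.
Min-cut edges: v3→Out (7), v4→Out (9), v5→Out (3); capacity 7 + 9 + 3 = 19.
This cut is saturated, so no flow can exceed 19.

19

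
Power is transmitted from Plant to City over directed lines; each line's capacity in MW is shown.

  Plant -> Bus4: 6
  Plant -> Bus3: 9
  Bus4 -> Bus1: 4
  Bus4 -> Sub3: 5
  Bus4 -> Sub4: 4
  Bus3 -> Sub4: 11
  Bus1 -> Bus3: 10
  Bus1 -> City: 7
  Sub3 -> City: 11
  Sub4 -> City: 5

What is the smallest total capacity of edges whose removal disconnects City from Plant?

Augment Plant→Bus4→Bus1→City: bottleneck 4, flow now 4.
Augment Plant→Bus4→Sub3→City: bottleneck 2, flow now 6.
Augment Plant→Bus3→Sub4→City: bottleneck 5, flow now 11.
No augmenting path remains; maximum flow = 11.
By max-flow min-cut, the minimum cut capacity equals the max flow.
In the residual graph, reachable from Plant: {Plant, Bus3, Sub4}.
Min-cut edges: Plant→Bus4 (6), Sub4→City (5); capacity 6 + 5 = 11.

11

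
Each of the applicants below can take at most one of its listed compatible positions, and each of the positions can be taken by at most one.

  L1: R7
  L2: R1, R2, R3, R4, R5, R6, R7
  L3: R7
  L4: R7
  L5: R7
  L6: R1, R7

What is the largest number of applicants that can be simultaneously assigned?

3

Unit-capacity flow: source→left, listed edges, right→sink; max matching = max flow.
Augmenting path L1→R7 (+1); matched 1.
Augmenting path L2→R1 (+1); matched 2.
Augmenting path L6→R1→L2→R2 (+1); matched 3.
No augmenting path remains; maximum matching = 3.
König certificate: {L2, L6, R7} is a vertex cover of size 3 (every listed pair touches it), so no matching can be larger.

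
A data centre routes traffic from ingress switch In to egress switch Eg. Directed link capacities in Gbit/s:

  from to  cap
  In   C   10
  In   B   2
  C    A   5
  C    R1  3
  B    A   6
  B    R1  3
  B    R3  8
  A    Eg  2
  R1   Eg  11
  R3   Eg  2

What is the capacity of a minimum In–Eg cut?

Augment In→C→A→Eg: bottleneck 2, flow now 2.
Augment In→C→R1→Eg: bottleneck 3, flow now 5.
Augment In→B→R1→Eg: bottleneck 2, flow now 7.
No augmenting path remains; maximum flow = 7.
By max-flow min-cut, the minimum cut capacity equals the max flow.
In the residual graph, reachable from In: {In, C, A}.
Min-cut edges: In→B (2), C→R1 (3), A→Eg (2); capacity 2 + 3 + 2 = 7.

7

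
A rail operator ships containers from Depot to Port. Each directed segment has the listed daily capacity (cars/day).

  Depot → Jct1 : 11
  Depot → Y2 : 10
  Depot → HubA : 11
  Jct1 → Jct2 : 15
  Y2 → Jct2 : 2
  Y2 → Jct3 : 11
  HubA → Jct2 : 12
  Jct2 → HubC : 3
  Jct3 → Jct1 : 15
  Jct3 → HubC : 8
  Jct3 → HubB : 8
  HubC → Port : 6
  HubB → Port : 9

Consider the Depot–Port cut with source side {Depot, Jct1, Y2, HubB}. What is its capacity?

48

Edges leaving {Depot, Jct1, Y2, HubB}: Depot→HubA (11), Jct1→Jct2 (15), Y2→Jct2 (2), Y2→Jct3 (11), HubB→Port (9).
Cut capacity = 11 + 15 + 2 + 11 + 9 = 48.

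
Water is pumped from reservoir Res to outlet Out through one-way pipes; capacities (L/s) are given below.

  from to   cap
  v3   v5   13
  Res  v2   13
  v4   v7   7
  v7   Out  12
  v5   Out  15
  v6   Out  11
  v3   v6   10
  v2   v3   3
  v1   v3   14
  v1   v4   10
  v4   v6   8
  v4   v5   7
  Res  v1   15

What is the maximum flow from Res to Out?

Augment Res→v1→v3→v5→Out: bottleneck 13, flow now 13.
Augment Res→v1→v3→v6→Out: bottleneck 1, flow now 14.
Augment Res→v1→v4→v5→Out: bottleneck 1, flow now 15.
Augment Res→v2→v3→v6→Out: bottleneck 3, flow now 18.
No augmenting path remains; maximum flow = 18.
In the residual graph, reachable from Res: {Res, v2}.
Min-cut edges: Res→v1 (15), v2→v3 (3); capacity 15 + 3 = 18.
This cut is saturated, so no flow can exceed 18.

18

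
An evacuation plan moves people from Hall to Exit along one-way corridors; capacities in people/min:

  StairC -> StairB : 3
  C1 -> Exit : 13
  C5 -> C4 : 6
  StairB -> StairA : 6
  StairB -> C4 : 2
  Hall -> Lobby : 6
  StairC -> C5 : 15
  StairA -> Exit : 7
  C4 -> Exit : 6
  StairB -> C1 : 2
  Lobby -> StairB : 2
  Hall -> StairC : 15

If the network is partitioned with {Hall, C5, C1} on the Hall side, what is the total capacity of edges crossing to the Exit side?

Edges leaving {Hall, C5, C1}: Hall→StairC (15), Hall→Lobby (6), C5→C4 (6), C1→Exit (13).
Cut capacity = 15 + 6 + 6 + 13 = 40.

40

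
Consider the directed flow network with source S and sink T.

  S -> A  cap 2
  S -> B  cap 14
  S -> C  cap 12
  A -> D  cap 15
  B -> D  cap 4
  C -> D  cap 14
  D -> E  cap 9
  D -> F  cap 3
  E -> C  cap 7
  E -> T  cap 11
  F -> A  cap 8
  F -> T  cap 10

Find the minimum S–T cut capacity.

12

Augment S→A→D→E→T: bottleneck 2, flow now 2.
Augment S→B→D→E→T: bottleneck 4, flow now 6.
Augment S→C→D→E→T: bottleneck 3, flow now 9.
Augment S→C→D→F→T: bottleneck 3, flow now 12.
No augmenting path remains; maximum flow = 12.
By max-flow min-cut, the minimum cut capacity equals the max flow.
In the residual graph, reachable from S: {S, A, B, C, D}.
Min-cut edges: D→E (9), D→F (3); capacity 9 + 3 = 12.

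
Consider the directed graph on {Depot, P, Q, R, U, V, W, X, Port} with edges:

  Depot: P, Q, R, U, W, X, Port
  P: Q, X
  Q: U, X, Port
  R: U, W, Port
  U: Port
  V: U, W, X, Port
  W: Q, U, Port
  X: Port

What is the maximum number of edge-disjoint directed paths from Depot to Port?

Assign every edge capacity 1; by Menger, the answer equals the max flow.
Path Depot→Port (+1); total 1.
Path Depot→Q→Port (+1); total 2.
Path Depot→R→Port (+1); total 3.
Path Depot→U→Port (+1); total 4.
Path Depot→W→Port (+1); total 5.
Path Depot→X→Port (+1); total 6.
No residual Depot→Port path; max flow = 6.
Certifying cut of size 6: {Depot→Port, Depot→R, Depot→W, Q→Port, U→Port, X→Port}.

6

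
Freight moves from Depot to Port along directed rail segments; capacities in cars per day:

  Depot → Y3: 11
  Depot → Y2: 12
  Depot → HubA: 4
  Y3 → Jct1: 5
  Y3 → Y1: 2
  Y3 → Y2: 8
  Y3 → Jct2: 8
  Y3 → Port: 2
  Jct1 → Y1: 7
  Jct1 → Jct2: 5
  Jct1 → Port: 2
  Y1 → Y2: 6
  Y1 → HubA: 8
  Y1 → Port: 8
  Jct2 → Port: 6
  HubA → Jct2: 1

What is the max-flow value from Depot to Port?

Augment Depot→Y3→Port: bottleneck 2, flow now 2.
Augment Depot→Y3→Jct1→Port: bottleneck 2, flow now 4.
Augment Depot→Y3→Y1→Port: bottleneck 2, flow now 6.
Augment Depot→Y3→Jct2→Port: bottleneck 5, flow now 11.
Augment Depot→HubA→Jct2→Port: bottleneck 1, flow now 12.
No augmenting path remains; maximum flow = 12.
In the residual graph, reachable from Depot: {Depot, Y2, HubA}.
Min-cut edges: Depot→Y3 (11), HubA→Jct2 (1); capacity 11 + 1 = 12.
This cut is saturated, so no flow can exceed 12.

12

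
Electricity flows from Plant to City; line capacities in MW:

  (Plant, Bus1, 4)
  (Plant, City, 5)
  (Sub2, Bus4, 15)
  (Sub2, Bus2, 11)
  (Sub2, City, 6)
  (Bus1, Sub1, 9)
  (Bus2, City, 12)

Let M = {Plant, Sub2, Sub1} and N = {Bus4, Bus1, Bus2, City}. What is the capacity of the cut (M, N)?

Edges leaving {Plant, Sub2, Sub1}: Plant→Bus1 (4), Plant→City (5), Sub2→Bus4 (15), Sub2→Bus2 (11), Sub2→City (6).
Cut capacity = 4 + 5 + 15 + 11 + 6 = 41.

41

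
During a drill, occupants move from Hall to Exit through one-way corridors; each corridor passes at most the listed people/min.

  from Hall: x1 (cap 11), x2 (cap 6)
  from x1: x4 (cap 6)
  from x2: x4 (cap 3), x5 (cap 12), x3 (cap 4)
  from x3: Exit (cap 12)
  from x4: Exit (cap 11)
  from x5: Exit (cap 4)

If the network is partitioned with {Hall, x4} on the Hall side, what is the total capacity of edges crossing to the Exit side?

28

Edges leaving {Hall, x4}: Hall→x1 (11), Hall→x2 (6), x4→Exit (11).
Cut capacity = 11 + 6 + 11 = 28.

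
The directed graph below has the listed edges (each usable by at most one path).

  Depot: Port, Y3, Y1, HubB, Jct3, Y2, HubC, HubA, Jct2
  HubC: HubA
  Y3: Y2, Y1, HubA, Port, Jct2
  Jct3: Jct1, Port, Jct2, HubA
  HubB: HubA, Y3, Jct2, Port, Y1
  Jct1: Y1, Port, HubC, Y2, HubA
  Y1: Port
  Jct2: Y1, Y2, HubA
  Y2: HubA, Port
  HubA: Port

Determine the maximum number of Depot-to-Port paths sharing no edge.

7

Assign every edge capacity 1; by Menger, the answer equals the max flow.
Path Depot→Port (+1); total 1.
Path Depot→Jct3→Port (+1); total 2.
Path Depot→HubB→Port (+1); total 3.
Path Depot→Y3→Port (+1); total 4.
Path Depot→Y2→Port (+1); total 5.
Path Depot→Y1→Port (+1); total 6.
Path Depot→HubA→Port (+1); total 7.
No residual Depot→Port path; max flow = 7.
Certifying cut of size 7: {Depot→HubB, Depot→Jct3, Depot→Port, Depot→Y3, HubA→Port, Y1→Port, Y2→Port}.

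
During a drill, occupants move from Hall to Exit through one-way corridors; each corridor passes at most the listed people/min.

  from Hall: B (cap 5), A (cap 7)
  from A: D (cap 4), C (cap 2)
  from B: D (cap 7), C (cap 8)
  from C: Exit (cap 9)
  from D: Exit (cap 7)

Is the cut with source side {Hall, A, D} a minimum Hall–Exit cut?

Given cut capacity: 5 + 2 + 7 = 14.
Augment Hall→A→C→Exit: bottleneck 2, flow now 2.
Augment Hall→A→D→Exit: bottleneck 4, flow now 6.
Augment Hall→B→C→Exit: bottleneck 5, flow now 11.
No augmenting path remains; maximum flow = 11.
In the residual graph, reachable from Hall: {Hall, A}.
Min-cut edges: Hall→B (5), A→C (2), A→D (4); capacity 5 + 2 + 4 = 11.
Cut capacity 14 exceeds the max flow 11, so it is not minimum.

No — its capacity is 14, but the minimum cut has capacity 11.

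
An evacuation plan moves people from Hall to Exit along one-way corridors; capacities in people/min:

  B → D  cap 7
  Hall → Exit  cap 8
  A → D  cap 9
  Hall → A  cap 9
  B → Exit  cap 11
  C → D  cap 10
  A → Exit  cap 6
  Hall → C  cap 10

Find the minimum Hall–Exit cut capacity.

Augment Hall→Exit: bottleneck 8, flow now 8.
Augment Hall→A→Exit: bottleneck 6, flow now 14.
No augmenting path remains; maximum flow = 14.
By max-flow min-cut, the minimum cut capacity equals the max flow.
In the residual graph, reachable from Hall: {Hall, A, C, D}.
Min-cut edges: Hall→Exit (8), A→Exit (6); capacity 8 + 6 = 14.

14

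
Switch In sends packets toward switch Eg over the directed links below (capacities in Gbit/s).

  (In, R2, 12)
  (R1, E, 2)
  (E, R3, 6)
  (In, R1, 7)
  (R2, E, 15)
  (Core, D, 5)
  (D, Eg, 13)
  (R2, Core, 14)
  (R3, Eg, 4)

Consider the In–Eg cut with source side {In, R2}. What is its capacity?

Edges leaving {In, R2}: In→R1 (7), R2→E (15), R2→Core (14).
Cut capacity = 7 + 15 + 14 = 36.

36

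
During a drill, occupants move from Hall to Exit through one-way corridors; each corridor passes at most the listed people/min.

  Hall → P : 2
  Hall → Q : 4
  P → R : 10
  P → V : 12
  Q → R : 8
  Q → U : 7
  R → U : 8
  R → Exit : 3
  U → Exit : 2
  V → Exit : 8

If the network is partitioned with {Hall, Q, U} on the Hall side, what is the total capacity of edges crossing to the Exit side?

Edges leaving {Hall, Q, U}: Hall→P (2), Q→R (8), U→Exit (2).
Cut capacity = 2 + 8 + 2 = 12.

12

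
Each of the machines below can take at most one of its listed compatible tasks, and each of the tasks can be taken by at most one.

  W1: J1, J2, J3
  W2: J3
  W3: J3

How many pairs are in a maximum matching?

2

Unit-capacity flow: source→left, listed edges, right→sink; max matching = max flow.
Augmenting path W1→J1 (+1); matched 1.
Augmenting path W2→J3 (+1); matched 2.
No augmenting path remains; maximum matching = 2.
König certificate: {W1, J3} is a vertex cover of size 2 (every listed pair touches it), so no matching can be larger.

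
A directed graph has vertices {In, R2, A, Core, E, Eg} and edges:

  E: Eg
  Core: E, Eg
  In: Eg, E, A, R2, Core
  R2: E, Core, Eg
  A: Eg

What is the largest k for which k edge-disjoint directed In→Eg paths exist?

5

Assign every edge capacity 1; by Menger, the answer equals the max flow.
Path In→Eg (+1); total 1.
Path In→R2→Eg (+1); total 2.
Path In→A→Eg (+1); total 3.
Path In→Core→Eg (+1); total 4.
Path In→E→Eg (+1); total 5.
No residual In→Eg path; max flow = 5.
Certifying cut of size 5: {In→A, In→Core, In→E, In→Eg, In→R2}.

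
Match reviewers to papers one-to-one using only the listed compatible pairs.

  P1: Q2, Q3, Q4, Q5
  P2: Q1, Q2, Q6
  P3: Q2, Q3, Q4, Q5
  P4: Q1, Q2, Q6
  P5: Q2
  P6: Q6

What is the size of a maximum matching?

5

Unit-capacity flow: source→left, listed edges, right→sink; max matching = max flow.
Augmenting path P1→Q2 (+1); matched 1.
Augmenting path P2→Q1 (+1); matched 2.
Augmenting path P3→Q3 (+1); matched 3.
Augmenting path P4→Q6 (+1); matched 4.
Augmenting path P5→Q2→P1→Q4 (+1); matched 5.
No augmenting path remains; maximum matching = 5.
König certificate: {P1, P3, Q1, Q2, Q6} is a vertex cover of size 5 (every listed pair touches it), so no matching can be larger.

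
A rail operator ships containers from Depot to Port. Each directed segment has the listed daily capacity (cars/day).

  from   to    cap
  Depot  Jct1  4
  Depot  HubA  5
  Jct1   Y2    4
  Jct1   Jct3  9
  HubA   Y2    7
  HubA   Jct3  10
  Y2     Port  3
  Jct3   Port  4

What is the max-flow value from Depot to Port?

7

Augment Depot→Jct1→Y2→Port: bottleneck 3, flow now 3.
Augment Depot→Jct1→Jct3→Port: bottleneck 1, flow now 4.
Augment Depot→HubA→Jct3→Port: bottleneck 3, flow now 7.
No augmenting path remains; maximum flow = 7.
In the residual graph, reachable from Depot: {Depot, Jct1, HubA, Y2, Jct3}.
Min-cut edges: Y2→Port (3), Jct3→Port (4); capacity 3 + 4 = 7.
This cut is saturated, so no flow can exceed 7.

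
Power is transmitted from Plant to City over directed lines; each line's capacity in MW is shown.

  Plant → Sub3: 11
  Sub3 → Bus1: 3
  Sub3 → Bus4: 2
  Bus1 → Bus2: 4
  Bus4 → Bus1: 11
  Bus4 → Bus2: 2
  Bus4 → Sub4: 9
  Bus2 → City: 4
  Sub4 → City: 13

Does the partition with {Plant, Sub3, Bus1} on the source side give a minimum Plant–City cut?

No — its capacity is 6, but the minimum cut has capacity 5.

Given cut capacity: 2 + 4 = 6.
Augment Plant→Sub3→Bus1→Bus2→City: bottleneck 3, flow now 3.
Augment Plant→Sub3→Bus4→Bus2→City: bottleneck 1, flow now 4.
Augment Plant→Sub3→Bus4→Sub4→City: bottleneck 1, flow now 5.
No augmenting path remains; maximum flow = 5.
In the residual graph, reachable from Plant: {Plant, Sub3}.
Min-cut edges: Sub3→Bus1 (3), Sub3→Bus4 (2); capacity 3 + 2 = 5.
Cut capacity 6 exceeds the max flow 5, so it is not minimum.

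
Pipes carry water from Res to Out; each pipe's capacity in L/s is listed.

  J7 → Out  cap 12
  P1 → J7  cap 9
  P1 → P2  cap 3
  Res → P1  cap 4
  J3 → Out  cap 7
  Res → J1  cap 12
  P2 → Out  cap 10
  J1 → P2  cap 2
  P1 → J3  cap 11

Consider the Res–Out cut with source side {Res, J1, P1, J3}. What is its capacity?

21

Edges leaving {Res, J1, P1, J3}: J1→P2 (2), P1→J7 (9), P1→P2 (3), J3→Out (7).
Cut capacity = 2 + 9 + 3 + 7 = 21.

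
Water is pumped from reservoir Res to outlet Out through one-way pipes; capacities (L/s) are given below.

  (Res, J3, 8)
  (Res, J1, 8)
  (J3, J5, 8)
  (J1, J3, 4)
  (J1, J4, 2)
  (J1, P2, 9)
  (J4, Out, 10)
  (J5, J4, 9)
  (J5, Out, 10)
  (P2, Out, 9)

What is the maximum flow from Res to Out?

Augment Res→J3→J5→Out: bottleneck 8, flow now 8.
Augment Res→J1→J4→Out: bottleneck 2, flow now 10.
Augment Res→J1→P2→Out: bottleneck 6, flow now 16.
No augmenting path remains; maximum flow = 16.
In the residual graph, reachable from Res: {Res}.
Min-cut edges: Res→J3 (8), Res→J1 (8); capacity 8 + 8 = 16.
This cut is saturated, so no flow can exceed 16.

16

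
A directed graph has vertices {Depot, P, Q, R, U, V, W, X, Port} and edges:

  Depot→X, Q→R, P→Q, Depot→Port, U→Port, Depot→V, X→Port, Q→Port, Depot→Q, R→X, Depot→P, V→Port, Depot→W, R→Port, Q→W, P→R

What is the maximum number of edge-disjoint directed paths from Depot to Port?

5

Assign every edge capacity 1; by Menger, the answer equals the max flow.
Path Depot→Port (+1); total 1.
Path Depot→Q→Port (+1); total 2.
Path Depot→V→Port (+1); total 3.
Path Depot→X→Port (+1); total 4.
Path Depot→P→R→Port (+1); total 5.
No residual Depot→Port path; max flow = 5.
Certifying cut of size 5: {Depot→P, Depot→Port, Depot→Q, Depot→V, Depot→X}.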